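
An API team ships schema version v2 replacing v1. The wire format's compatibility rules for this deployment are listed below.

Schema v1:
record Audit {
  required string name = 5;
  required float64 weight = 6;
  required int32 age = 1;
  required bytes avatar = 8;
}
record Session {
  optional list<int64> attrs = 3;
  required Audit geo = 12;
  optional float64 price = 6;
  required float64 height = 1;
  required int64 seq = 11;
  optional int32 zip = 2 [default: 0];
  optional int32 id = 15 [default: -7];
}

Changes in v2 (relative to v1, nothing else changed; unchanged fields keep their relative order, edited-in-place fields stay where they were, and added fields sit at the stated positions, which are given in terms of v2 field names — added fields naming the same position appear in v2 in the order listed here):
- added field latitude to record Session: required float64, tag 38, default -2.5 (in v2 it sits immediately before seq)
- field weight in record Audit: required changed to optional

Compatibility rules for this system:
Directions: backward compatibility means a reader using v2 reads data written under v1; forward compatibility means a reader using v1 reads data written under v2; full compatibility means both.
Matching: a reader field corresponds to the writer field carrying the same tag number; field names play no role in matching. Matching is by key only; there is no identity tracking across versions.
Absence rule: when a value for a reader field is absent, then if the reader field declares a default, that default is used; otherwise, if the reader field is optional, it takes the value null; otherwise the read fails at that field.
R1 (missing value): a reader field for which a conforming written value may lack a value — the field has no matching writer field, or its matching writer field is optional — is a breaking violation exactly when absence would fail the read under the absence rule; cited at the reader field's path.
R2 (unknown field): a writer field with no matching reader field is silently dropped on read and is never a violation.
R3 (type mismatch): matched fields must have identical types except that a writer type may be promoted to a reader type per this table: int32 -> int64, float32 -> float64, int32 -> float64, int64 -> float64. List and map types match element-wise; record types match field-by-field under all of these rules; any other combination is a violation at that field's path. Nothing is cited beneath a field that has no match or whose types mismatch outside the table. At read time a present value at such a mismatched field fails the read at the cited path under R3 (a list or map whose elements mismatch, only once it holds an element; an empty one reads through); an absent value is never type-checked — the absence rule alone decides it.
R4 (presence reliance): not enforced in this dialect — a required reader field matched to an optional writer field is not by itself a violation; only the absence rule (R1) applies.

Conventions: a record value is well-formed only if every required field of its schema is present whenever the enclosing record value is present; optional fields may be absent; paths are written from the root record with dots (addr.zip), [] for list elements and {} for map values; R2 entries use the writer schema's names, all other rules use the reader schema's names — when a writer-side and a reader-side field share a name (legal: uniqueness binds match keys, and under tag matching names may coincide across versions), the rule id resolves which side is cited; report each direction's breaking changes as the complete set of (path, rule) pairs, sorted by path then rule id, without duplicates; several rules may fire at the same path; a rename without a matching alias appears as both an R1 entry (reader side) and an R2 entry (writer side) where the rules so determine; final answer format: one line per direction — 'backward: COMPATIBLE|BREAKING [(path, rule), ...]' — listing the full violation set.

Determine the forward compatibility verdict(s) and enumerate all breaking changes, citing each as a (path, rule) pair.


arrows below run writer -> reader for Session
forward pass over Session, reader schema v1, writer schema v2:
  attrs: list<int64> -> list<int64>, writer optional; from attrs
  geo: Audit -> Audit, writer required; from geo
  price: float64 -> float64, writer optional; from price
  height: float64 -> float64, writer required; from height
  seq: int64 -> int64, writer required; from seq
  zip: int32 -> int32, writer optional; from zip
  id: int32 -> int32, writer optional; from id
  writer field latitude has no reader counterpart
  geo.name: string -> string, writer required; from geo.name
  geo.weight: float64 -> float64, writer optional; from geo.weight
  geo.age: int32 -> int32, writer required; from geo.age
  geo.avatar: bytes -> bytes, writer required; from geo.avatar
  R1 fires at geo.weight
  => forward verdict for Session: BREAKING, 1 violation(s)
ruling out the remaining Session differences:
  added field latitude to record Session: required float64, tag 38, default -2.5 (in v2 it sits immediately before seq) -> inert for the asked Session verdict: nothing fires

forward: BREAKING [(geo.weight, R1)]


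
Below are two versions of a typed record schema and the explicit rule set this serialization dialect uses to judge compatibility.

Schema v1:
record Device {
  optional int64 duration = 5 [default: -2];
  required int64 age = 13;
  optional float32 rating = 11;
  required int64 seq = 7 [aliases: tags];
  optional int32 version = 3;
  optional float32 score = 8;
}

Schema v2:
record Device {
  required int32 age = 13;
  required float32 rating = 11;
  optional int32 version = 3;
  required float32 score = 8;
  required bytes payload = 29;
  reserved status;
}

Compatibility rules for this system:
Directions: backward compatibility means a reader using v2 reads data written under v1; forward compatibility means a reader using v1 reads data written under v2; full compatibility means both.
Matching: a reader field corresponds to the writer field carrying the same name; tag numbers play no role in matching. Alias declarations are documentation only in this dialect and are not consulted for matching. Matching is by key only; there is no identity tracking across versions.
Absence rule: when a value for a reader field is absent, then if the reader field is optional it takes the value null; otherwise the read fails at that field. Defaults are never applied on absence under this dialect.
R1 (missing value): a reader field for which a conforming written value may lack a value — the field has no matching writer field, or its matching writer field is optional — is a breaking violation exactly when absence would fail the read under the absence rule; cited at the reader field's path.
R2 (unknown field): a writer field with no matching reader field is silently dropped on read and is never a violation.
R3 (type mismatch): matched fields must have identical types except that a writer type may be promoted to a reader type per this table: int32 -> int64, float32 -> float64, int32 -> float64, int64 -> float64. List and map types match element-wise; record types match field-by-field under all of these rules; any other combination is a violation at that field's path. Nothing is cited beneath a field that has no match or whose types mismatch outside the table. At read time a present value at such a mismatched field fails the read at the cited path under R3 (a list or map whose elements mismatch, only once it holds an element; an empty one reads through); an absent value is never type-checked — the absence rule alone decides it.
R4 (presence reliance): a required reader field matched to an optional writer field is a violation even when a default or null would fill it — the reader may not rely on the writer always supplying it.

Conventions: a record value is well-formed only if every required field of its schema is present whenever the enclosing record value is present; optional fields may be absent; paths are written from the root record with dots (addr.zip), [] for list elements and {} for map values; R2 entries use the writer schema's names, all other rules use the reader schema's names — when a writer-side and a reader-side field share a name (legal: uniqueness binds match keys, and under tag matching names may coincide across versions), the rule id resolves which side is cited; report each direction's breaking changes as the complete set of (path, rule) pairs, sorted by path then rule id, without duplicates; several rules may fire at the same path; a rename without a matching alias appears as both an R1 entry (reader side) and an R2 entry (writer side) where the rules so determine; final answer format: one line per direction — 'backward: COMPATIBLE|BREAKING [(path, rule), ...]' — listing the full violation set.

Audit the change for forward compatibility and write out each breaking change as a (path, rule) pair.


each type pair in Device: writer, then reader
forward for Device (reader v1, writer v2):
  duration: no writer-side match
  int32 -> int64, writer required: age aligns to age
  float32 -> float32, writer required: rating aligns to rating
  seq: no writer-side match
  int32 -> int32, writer optional: version aligns to version
  float32 -> float32, writer required: score aligns to score
  leftover writer field: payload
  violation R1 at seq
  => 1 violation(s): forward is BREAKING for Device
diffs on Device not affecting the asked answer:
  field score in record Device: optional changed to required -> its effect on Device is confined to the backward direction, not asked
  removed field duration from record Device -> triggers nothing under Device's printed rules — same verdict
  field rating in record Device: optional changed to required -> its effect on Device is confined to the backward direction, not asked
  field age in record Device: type int64 changed to int32 -> its effect on Device is confined to the backward direction, not asked
  added field payload to record Device: required bytes, tag 29 (in v2 it sits last) -> its effect on Device is confined to the backward direction, not asked

forward: BREAKING [(seq, R1)]


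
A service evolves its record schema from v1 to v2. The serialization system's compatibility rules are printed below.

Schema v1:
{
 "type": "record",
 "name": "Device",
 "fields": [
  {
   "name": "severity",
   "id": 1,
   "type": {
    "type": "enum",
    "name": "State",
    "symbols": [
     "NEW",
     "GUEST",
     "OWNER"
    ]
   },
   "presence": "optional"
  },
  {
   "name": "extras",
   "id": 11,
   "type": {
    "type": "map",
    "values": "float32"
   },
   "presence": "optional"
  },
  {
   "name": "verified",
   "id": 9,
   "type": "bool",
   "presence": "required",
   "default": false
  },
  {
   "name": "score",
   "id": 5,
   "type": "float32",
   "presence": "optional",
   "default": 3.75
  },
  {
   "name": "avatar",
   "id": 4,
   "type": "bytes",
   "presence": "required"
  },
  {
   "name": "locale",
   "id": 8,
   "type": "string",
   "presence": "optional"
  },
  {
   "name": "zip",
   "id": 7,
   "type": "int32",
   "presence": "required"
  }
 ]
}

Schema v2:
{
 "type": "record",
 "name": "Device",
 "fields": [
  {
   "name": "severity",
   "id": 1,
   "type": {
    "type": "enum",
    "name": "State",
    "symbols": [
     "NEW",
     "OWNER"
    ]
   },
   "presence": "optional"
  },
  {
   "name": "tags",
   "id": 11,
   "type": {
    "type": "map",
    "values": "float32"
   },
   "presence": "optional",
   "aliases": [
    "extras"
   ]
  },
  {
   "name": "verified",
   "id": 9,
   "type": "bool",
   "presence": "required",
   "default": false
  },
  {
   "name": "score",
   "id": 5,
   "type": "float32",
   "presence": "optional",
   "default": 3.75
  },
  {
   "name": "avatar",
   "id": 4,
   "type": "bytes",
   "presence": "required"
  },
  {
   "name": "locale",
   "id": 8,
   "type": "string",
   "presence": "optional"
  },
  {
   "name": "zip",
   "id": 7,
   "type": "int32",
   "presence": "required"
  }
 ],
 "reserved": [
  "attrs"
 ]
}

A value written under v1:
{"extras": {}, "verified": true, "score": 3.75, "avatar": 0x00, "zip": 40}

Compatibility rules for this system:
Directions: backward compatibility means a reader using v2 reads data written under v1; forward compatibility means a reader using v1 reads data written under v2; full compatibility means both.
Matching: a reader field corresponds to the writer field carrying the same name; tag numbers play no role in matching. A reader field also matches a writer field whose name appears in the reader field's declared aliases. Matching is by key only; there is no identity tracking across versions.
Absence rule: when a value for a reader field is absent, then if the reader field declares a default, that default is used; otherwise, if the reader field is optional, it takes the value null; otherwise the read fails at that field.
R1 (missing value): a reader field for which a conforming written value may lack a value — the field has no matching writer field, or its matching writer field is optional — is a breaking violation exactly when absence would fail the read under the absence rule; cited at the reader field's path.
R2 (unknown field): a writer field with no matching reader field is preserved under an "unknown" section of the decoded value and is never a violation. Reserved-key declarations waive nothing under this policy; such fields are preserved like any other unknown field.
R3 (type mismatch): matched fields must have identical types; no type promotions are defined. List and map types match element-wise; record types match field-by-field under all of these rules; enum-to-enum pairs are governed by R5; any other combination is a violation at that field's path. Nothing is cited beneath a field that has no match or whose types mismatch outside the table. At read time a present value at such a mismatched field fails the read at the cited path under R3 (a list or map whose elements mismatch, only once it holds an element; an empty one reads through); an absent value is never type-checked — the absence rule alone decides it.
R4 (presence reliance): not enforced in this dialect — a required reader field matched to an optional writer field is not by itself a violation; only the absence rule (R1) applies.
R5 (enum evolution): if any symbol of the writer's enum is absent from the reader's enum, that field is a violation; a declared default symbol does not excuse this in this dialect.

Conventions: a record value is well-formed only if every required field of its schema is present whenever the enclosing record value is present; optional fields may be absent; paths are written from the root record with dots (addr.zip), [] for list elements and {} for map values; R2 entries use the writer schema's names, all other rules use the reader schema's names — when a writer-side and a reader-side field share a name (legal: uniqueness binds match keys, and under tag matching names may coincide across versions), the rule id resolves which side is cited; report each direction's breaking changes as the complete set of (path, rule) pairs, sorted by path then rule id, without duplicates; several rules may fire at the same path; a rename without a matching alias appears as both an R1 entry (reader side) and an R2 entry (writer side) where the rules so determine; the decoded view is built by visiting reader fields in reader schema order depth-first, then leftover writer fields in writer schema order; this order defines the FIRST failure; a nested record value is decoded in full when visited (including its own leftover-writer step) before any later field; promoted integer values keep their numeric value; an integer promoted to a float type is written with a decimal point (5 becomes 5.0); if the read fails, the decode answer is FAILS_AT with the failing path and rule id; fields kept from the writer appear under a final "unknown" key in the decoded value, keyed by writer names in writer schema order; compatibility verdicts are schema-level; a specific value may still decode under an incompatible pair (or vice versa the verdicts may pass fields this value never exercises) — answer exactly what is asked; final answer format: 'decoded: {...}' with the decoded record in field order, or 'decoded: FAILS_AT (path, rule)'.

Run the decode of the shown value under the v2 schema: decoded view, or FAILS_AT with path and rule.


decoded: {"severity": null, "tags": {}, "verified": true, "score": 3.75, "avatar": 0x00, "locale": null, "zip": 40}

each type pair in Device: writer, then reader
decode (reader v2):
  severity := null (not supplied -> null)
  tags := {} (from writer extras)
  verified := true
  score := 3.75
  avatar := 0x00
  locale := null (not supplied -> null)
  zip := 40
  => decoded: {"severity": null, "tags": {}, "verified": true, "score": 3.75, "avatar": 0x00, "locale": null, "zip": 40}
remaining Device differences; none change what is asked:
  enum State (field severity in record Device): symbol GUEST removed -> a verdict-level change on Device — the shown value reads the same


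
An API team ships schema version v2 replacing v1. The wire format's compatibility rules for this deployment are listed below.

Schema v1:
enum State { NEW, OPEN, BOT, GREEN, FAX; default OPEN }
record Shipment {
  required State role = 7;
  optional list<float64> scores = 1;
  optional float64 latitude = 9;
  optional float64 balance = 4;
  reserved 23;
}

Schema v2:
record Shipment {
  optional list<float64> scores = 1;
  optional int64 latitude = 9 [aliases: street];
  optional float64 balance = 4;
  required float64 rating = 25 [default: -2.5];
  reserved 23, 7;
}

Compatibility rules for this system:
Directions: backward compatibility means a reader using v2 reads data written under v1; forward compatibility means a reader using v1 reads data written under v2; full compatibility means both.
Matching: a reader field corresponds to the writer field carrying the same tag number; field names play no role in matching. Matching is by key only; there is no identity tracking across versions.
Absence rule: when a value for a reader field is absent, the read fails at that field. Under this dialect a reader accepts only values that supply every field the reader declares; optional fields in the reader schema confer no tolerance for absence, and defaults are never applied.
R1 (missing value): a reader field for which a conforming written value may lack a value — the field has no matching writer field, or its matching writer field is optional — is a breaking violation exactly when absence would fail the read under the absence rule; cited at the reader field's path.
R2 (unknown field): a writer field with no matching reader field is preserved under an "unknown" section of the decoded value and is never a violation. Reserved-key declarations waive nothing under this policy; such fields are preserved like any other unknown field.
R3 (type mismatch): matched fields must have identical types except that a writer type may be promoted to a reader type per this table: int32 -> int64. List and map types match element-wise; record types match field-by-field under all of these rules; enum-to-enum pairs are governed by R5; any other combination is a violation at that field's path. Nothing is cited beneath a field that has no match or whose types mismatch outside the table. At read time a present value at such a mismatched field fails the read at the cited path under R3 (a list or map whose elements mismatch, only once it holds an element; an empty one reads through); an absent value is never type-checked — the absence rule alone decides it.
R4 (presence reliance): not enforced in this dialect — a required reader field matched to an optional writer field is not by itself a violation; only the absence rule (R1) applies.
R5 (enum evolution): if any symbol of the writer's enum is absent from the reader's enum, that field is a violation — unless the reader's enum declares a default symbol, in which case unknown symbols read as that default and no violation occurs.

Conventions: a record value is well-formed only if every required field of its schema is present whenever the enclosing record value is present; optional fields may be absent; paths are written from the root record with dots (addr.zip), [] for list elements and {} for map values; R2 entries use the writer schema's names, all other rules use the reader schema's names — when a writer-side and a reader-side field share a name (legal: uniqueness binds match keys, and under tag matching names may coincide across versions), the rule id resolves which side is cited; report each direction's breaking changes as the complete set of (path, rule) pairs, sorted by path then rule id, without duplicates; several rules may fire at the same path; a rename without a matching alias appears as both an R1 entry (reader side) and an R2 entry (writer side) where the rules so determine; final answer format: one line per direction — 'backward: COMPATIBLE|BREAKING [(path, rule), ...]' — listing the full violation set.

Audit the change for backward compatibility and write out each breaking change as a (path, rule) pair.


the writer's type comes first in each Shipment pair
backward on Shipment — v2 reading data written by v1:
  writer optional, list<float64> -> list<float64>: reader scores maps from writer scores
  writer optional, float64 -> int64: reader latitude maps from writer latitude
  writer optional, float64 -> float64: reader balance maps from writer balance
  rating has no writer counterpart
  writer role: unknown to reader
  rule R1 violated at balance
  rule R1 violated at latitude
  rule R3 violated at latitude
  rule R1 violated at rating
  rule R1 violated at scores
  backward on Shipment therefore BREAKING (5)
ruling out the remaining Shipment differences:
  removed field role from record Shipment (its key 7 joins the reserved list) -> its effect on Shipment is confined to the forward direction, not asked

backward: BREAKING [(balance, R1), (latitude, R1), (latitude, R3), (rating, R1), (scores, R1)]


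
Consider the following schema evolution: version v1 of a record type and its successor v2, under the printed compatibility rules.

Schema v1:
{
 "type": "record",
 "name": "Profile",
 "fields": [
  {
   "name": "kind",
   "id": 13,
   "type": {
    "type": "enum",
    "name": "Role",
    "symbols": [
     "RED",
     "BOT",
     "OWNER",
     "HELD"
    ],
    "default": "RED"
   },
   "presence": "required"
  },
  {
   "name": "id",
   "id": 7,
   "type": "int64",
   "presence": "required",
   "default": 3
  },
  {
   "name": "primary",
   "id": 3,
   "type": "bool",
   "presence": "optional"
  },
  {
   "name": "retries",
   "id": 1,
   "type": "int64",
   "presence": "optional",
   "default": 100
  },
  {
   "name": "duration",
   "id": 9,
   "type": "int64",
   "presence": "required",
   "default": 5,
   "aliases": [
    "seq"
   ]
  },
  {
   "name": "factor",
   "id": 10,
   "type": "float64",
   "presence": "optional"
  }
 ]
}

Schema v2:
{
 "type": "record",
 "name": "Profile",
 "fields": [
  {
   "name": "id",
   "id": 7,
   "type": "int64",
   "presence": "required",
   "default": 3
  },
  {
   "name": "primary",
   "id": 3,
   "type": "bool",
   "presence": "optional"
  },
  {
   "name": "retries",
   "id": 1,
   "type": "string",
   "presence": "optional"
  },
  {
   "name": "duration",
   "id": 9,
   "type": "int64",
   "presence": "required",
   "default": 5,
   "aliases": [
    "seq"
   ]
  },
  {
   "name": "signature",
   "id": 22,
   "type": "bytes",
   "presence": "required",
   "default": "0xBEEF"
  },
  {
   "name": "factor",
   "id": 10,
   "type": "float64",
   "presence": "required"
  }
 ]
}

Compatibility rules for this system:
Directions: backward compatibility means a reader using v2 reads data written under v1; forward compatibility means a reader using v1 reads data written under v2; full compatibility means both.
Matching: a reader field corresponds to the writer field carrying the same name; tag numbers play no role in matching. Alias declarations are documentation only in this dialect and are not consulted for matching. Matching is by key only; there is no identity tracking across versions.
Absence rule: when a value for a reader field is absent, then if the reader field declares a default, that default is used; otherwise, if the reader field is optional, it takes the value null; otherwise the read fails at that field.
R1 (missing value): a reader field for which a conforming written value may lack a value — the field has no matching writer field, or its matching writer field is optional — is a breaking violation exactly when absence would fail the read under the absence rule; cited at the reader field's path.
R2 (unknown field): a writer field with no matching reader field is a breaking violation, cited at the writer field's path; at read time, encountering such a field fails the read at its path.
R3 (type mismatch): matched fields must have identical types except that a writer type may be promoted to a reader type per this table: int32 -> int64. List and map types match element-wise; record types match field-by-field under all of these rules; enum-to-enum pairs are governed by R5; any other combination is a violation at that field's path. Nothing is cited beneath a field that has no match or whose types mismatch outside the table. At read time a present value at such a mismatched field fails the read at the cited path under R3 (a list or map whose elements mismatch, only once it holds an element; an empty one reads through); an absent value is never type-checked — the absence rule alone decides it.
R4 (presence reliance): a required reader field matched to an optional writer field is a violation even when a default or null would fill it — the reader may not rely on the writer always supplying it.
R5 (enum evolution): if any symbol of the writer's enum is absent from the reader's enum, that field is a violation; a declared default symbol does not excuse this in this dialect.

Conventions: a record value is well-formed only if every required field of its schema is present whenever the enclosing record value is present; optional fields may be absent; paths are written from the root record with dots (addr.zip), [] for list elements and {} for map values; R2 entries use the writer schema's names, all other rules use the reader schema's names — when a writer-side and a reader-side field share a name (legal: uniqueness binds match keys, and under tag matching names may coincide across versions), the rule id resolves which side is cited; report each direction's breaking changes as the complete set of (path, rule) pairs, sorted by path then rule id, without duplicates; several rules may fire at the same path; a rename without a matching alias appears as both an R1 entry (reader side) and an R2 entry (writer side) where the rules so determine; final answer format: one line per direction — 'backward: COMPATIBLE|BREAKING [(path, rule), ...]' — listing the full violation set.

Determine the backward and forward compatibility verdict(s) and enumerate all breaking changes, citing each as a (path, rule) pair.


backward: BREAKING [(factor, R1), (factor, R4), (kind, R2), (retries, R3)]; forward: BREAKING [(kind, R1), (retries, R3), (signature, R2)]

the writer's type comes first in each Profile pair
checking backward for Profile: reader v2 against writer v1:
  writer required, int64 -> int64: reader id maps from writer id
  writer optional, bool -> bool: reader primary maps from writer primary
  writer optional, int64 -> string: reader retries maps from writer retries
  writer required, int64 -> int64: reader duration maps from writer duration
  signature has no writer counterpart
  writer optional, float64 -> float64: reader factor maps from writer factor
  leftover writer field: kind
  breaking: (factor, R1)
  breaking: (factor, R4)
  breaking: (kind, R2)
  breaking: (retries, R3)
  => backward: BREAKING (4)
checking forward for Profile: reader v1 against writer v2:
  kind has no writer counterpart
  writer required, int64 -> int64: reader id maps from writer id
  writer optional, bool -> bool: reader primary maps from writer primary
  writer optional, string -> int64: reader retries maps from writer retries
  writer required, int64 -> int64: reader duration maps from writer duration
  writer required, float64 -> float64: reader factor maps from writer factor
  leftover writer field: signature
  breaking: (kind, R1)
  breaking: (retries, R3)
  breaking: (signature, R2)
  => forward: BREAKING (3)


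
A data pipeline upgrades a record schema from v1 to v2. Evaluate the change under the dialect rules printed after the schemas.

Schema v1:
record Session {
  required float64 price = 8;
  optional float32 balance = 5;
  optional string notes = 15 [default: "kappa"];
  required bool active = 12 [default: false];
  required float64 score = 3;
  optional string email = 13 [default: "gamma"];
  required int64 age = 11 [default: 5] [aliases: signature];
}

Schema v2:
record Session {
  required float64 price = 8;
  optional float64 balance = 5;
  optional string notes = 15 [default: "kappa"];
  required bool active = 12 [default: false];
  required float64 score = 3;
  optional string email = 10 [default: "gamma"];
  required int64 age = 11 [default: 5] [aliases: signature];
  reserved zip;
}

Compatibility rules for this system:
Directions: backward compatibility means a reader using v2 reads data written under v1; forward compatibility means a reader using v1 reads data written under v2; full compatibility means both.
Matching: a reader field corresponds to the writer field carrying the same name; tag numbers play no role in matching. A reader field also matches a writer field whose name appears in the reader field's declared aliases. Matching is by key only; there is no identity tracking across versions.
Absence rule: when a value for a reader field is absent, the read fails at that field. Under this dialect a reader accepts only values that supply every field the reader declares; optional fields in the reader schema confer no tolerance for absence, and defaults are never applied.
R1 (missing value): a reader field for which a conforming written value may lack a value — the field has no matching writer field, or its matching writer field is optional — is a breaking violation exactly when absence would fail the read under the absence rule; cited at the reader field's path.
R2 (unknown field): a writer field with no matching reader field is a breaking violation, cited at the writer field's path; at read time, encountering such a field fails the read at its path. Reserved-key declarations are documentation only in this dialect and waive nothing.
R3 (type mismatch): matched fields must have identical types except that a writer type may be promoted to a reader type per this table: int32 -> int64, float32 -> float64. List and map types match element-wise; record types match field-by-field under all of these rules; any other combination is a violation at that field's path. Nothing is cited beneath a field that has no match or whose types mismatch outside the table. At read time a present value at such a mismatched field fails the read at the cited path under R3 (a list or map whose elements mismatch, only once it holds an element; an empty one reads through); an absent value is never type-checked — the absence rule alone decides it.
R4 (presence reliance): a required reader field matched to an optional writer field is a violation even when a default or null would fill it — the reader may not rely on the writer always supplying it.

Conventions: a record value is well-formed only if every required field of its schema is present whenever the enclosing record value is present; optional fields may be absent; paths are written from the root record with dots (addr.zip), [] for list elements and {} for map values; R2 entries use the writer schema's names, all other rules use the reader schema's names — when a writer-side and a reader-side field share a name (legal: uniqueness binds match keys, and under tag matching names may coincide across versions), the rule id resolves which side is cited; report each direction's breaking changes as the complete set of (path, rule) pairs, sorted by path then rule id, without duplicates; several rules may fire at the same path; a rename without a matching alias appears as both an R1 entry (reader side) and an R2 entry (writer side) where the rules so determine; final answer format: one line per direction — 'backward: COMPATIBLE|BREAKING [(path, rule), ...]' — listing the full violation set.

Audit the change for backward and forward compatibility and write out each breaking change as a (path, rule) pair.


in Session below, arrows point writer -> reader
backward for Session (reader v2, writer v1):
  price <- price (float64 -> float64, writer required)
  balance <- balance (float32 -> float64, writer optional)
  notes <- notes (string -> string, writer optional)
  active <- active (bool -> bool, writer required)
  score <- score (float64 -> float64, writer required)
  email <- email (string -> string, writer optional)
  age <- age (int64 -> int64, writer required)
  R1 fires at balance
  R1 fires at email
  R1 fires at notes
  backward on Session therefore BREAKING (3)
forward for Session (reader v1, writer v2):
  price <- price (float64 -> float64, writer required)
  balance <- balance (float64 -> float32, writer optional)
  notes <- notes (string -> string, writer optional)
  active <- active (bool -> bool, writer required)
  score <- score (float64 -> float64, writer required)
  email <- email (string -> string, writer optional)
  age <- age (int64 -> int64, writer required)
  R1 fires at balance
  R3 fires at balance
  R1 fires at email
  R1 fires at notes
  forward on Session therefore BREAKING (4)

backward: BREAKING [(balance, R1), (email, R1), (notes, R1)]; forward: BREAKING [(balance, R1), (balance, R3), (email, R1), (notes, R1)]


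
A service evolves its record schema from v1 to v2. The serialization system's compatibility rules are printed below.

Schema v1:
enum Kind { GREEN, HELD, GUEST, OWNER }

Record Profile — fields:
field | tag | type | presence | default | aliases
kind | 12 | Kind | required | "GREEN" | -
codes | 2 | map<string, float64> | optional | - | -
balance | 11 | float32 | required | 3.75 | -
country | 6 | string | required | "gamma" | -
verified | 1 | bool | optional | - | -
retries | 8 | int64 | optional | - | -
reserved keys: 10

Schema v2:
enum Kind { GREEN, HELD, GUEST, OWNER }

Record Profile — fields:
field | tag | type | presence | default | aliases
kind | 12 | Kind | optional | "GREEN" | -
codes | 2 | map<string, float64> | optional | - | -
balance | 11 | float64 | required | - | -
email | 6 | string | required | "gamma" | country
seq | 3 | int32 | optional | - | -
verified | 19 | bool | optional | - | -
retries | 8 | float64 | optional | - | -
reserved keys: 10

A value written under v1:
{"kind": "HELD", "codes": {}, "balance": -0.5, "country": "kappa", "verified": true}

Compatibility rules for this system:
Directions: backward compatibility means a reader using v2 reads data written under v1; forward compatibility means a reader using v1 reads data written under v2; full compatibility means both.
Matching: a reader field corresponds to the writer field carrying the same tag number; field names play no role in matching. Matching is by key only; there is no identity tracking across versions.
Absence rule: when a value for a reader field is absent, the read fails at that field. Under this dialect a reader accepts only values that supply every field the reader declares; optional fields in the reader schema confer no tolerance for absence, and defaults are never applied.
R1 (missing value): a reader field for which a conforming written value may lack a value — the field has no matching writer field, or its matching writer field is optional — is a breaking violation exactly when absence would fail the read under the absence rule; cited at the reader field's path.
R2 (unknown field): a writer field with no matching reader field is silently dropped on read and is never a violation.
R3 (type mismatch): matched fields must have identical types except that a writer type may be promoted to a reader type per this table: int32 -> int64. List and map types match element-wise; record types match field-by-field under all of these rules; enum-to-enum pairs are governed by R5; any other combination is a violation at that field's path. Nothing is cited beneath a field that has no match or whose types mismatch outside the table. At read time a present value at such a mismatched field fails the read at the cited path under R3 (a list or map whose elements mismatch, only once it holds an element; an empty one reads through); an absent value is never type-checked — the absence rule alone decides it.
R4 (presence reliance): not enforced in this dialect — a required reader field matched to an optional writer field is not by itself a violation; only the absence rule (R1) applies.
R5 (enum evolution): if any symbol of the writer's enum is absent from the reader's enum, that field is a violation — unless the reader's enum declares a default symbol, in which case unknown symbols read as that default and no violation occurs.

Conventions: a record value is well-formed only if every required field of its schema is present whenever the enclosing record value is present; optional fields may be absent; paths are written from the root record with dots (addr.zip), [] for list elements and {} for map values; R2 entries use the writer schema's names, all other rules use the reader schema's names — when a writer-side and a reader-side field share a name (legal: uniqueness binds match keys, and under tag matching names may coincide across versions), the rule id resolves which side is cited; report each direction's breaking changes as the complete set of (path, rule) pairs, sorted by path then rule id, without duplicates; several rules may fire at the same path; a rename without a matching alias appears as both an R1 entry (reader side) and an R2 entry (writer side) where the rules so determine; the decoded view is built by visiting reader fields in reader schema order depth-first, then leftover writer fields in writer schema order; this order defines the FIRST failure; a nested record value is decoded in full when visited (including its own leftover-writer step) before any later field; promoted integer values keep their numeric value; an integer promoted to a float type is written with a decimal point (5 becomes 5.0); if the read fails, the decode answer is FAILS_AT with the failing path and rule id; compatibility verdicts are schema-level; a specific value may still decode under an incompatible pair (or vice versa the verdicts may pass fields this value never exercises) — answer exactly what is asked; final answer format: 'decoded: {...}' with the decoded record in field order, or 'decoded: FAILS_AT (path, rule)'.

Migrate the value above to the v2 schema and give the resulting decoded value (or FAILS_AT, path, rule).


the writer's type comes first in each Profile pair
decoding the Profile value with the v2 reader:
  kind := "HELD"
  codes := {}
  read fails at balance under R3
  => FAILS_AT (balance, R3)
checking off the Profile differences that do not matter here:
  added field seq to record Profile: optional int32, tag 3 (in v2 it sits immediately before verified) -> matters for Profile compatibility verdicts, not for this value's decode
  field kind in record Profile: required changed to optional -> matters for Profile compatibility verdicts, not for this value's decode
  field retries in record Profile: type int64 changed to float64 -> matters for Profile compatibility verdicts, not for this value's decode
  renamed field country to email in record Profile (alias country declared on the renamed field) -> triggers nothing under the printed rules; the Profile answer is the same either way
  field verified in record Profile: tag 1 changed to 19 -> triggers nothing under the printed rules; the Profile answer is the same either way

decoded: FAILS_AT (balance, R3)


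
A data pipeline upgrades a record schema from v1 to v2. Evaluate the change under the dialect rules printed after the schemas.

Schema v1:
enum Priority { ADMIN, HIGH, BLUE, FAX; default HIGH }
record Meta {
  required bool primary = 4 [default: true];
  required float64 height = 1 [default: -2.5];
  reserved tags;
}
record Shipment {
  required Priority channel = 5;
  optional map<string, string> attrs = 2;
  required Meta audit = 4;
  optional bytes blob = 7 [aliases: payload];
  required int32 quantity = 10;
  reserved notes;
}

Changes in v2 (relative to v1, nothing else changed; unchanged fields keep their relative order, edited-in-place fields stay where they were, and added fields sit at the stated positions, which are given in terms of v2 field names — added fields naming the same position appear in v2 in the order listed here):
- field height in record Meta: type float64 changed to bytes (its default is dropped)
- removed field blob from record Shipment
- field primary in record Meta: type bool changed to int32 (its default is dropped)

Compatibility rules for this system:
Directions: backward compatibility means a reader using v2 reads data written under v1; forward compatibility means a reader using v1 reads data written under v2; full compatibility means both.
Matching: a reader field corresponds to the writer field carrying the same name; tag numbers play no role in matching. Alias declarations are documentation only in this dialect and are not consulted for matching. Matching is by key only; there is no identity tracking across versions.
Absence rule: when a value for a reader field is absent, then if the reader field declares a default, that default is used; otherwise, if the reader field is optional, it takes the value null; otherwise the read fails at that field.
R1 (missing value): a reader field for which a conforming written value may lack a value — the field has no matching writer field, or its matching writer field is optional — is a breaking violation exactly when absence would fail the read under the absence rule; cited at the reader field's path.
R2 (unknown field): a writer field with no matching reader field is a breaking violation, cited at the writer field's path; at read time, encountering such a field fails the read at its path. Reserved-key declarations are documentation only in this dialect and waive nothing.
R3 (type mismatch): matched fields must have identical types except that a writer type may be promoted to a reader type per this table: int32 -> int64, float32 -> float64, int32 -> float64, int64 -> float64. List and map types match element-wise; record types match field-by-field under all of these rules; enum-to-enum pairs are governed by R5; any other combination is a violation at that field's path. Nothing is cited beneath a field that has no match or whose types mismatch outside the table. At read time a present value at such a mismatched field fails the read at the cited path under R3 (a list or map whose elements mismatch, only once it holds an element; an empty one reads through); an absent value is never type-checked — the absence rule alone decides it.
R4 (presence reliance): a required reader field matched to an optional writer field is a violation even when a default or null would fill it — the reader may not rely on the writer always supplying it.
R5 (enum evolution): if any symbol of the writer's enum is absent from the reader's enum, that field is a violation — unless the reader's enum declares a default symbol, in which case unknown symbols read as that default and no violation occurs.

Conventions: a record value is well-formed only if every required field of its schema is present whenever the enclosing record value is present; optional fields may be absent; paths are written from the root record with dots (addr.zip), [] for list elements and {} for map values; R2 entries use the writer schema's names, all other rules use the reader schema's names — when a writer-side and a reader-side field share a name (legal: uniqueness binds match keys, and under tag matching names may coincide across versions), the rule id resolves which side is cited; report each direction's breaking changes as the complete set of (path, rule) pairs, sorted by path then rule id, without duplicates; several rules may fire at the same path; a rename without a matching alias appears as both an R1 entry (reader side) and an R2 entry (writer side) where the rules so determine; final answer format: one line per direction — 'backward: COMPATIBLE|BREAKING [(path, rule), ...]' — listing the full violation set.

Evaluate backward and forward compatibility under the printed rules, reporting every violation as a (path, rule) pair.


backward: BREAKING [(audit.height, R3), (audit.primary, R3), (blob, R2)]; forward: BREAKING [(audit.height, R3), (audit.primary, R3)]

each type pair in Shipment: writer, then reader
backward analysis of Shipment with v2 as reader and v1 as writer:
  channel <- channel (Priority -> Priority, writer required)
  attrs <- attrs (map<string, string> -> map<string, string>, writer optional)
  audit <- audit (Meta -> Meta, writer required)
  quantity <- quantity (int32 -> int32, writer required)
  leftover writer field: blob
  audit.primary <- audit.primary (bool -> int32, writer required)
  audit.height <- audit.height (float64 -> bytes, writer required)
  violation R3 at audit.height
  violation R3 at audit.primary
  violation R2 at blob
  => backward verdict for Shipment: BREAKING, 3 violation(s)
forward analysis of Shipment with v1 as reader and v2 as writer:
  channel <- channel (Priority -> Priority, writer required)
  attrs <- attrs (map<string, string> -> map<string, string>, writer optional)
  audit <- audit (Meta -> Meta, writer required)
  blob: no writer-side match
  quantity <- quantity (int32 -> int32, writer required)
  audit.primary <- audit.primary (int32 -> bool, writer required)
  audit.height <- audit.height (bytes -> float64, writer required)
  violation R3 at audit.height
  violation R3 at audit.primary
  => forward verdict for Shipment: BREAKING, 2 violation(s)
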